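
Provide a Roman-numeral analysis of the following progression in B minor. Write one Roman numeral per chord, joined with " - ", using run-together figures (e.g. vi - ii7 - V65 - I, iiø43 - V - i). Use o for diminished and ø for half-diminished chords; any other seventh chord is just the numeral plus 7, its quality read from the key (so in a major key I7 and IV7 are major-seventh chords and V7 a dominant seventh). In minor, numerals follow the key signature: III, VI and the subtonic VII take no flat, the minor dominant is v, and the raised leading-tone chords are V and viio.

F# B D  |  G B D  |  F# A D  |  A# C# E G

i64 - VI - III6 - viio7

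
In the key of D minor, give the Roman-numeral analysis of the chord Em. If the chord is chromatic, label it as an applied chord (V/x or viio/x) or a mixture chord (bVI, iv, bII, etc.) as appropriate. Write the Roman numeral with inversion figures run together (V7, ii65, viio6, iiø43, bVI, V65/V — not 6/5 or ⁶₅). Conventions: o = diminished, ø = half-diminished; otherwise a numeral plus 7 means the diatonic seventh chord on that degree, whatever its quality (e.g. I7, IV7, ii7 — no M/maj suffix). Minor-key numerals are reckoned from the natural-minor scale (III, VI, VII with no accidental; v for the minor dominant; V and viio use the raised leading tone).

Stacked in thirds the chord is E-G-B: a minor triad on E.
E is the second degree of D minor. This is the minor supertonic, borrowed from the parallel major (the Dorian ii).

ii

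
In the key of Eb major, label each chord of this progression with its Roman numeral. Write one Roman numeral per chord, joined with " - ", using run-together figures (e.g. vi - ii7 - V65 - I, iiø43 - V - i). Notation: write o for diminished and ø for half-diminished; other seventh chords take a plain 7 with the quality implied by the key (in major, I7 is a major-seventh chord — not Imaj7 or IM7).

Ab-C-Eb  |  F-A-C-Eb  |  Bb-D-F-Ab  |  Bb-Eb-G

Ab-C-Eb has root Ab, degree 4 in Eb major, so IV.
F-A-C-Eb is the secondary dominant of V (dominant seventh chord on F): V7/V.
Bb-D-F-Ab: dominant seventh chord on Bb = scale degree 5 → V7.
Bb-Eb-G has root Eb, degree 1 in Eb major, so I64.

IV - V7/V - V7 - I64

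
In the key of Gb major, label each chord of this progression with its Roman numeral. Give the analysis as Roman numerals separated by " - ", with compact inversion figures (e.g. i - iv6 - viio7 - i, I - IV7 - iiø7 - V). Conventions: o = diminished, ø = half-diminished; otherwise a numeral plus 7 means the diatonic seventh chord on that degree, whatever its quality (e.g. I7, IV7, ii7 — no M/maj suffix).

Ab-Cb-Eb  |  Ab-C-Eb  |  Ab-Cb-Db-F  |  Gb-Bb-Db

ii - V/V - V43 - I

Ab-Cb-Eb has root Ab, degree 2 in Gb major, so ii.
Ab-C-Eb: chromatic; Ab is V of V, so V/V.
Ab-Cb-Db-F: dominant seventh chord on Db = scale degree 5 → V43.
Gb-Bb-Db: root Gb is the tonic; major triad there is I.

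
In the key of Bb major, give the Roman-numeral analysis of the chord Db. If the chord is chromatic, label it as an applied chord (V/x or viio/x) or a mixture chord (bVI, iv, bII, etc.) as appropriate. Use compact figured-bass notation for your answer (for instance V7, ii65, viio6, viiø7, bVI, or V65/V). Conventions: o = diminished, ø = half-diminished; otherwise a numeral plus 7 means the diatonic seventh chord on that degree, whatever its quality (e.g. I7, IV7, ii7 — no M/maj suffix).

bIII

The pitches Db-F-Ab form a major triad rooted on Db.
Db is the lowered third degree of Bb major (diatonic 3 would be D). This is a major triad on the lowered third degree, borrowed from the parallel minor.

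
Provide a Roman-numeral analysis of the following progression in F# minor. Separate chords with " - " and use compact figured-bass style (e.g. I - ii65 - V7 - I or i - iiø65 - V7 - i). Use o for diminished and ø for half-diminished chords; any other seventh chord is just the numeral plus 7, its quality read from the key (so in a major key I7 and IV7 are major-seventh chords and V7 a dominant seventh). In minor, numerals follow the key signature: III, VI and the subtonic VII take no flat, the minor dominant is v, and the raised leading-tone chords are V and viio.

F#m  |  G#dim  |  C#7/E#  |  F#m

i - iio - V65 - i

F#m: root F# is the tonic; minor triad there is i.
G#dim has root G#, degree 2 in F# minor, so iio.
C#7/E#: root C# is the dominant; dominant seventh chord there is V65.
F#m: minor triad on F# = scale degree 1 → i.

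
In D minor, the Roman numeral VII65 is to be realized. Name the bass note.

VII in D minor has root C; the chord is C-E-G-Bb.
The figure 65 means first inversion — the third is in the bass.

E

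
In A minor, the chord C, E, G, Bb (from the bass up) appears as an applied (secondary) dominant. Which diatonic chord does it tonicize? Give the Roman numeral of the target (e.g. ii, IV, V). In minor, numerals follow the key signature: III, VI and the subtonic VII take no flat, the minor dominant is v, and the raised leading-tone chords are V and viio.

VI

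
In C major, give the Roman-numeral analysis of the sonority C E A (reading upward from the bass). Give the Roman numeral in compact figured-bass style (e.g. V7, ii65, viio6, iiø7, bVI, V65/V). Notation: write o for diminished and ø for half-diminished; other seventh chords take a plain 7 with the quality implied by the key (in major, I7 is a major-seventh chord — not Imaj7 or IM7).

Stacked in thirds the chord is A-C-E: a minor triad on A.
A is scale degree 6 in C major, and a minor triad on that degree is written vi.
With C in the bass the chord is in first inversion, so the figured bass is 6.

vi6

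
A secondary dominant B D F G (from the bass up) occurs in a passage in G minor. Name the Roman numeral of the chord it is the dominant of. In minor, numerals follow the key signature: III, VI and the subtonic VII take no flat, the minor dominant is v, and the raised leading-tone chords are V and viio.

The chord is a dominant seventh chord on G.
A dominant resolves down a perfect fifth: G → C. In G minor, C is scale degree 4, i.e. iv.

iv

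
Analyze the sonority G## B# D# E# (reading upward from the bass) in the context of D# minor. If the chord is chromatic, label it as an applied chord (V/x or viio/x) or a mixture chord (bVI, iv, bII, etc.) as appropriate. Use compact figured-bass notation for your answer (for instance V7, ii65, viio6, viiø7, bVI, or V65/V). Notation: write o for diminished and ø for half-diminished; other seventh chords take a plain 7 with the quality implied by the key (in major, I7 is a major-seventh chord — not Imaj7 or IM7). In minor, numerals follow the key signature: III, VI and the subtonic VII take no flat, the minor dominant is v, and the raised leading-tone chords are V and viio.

V65/V

The pitches E#-G##-B#-D# form a dominant seventh chord rooted on E#.
E# is not a diatonic chord root with this quality in D# minor, but it lies a perfect fifth above A# (V), so the chord functions as an applied dominant of V.
With G## in the bass the chord is in first inversion, so the figured bass is 65.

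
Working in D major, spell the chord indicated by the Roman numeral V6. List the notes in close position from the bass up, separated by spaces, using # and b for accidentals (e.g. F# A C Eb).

The numeral's case and figure indicate a major triad. In D major its root, the fifth degree, is A.
Stacking thirds from A gives A-C#-E.
With the 6 figure the chord is in first inversion; from the bass C# upward in close position it reads C#-E-A.

C# E A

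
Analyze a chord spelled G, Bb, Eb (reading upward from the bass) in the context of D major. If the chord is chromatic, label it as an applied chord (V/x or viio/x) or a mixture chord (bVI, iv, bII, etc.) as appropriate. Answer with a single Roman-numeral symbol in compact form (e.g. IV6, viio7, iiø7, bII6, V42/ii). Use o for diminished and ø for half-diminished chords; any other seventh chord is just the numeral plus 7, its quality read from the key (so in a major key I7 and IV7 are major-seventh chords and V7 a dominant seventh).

The pitches Eb-G-Bb form a major triad rooted on Eb.
Eb is the lowered second degree of D major (diatonic 2 would be E). This is the Neapolitan sixth — a major triad on the lowered second degree, here in its customary first inversion.
With G in the bass the chord is in first inversion, so the figured bass is 6.

bII6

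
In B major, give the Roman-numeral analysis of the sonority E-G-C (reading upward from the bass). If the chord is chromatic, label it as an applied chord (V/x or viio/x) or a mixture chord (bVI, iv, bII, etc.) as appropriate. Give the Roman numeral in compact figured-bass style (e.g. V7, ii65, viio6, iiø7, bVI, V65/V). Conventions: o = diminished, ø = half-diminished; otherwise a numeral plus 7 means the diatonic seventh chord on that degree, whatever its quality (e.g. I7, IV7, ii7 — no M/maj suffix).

bII6

Stacked in thirds the chord is C-E-G: a major triad on C.
C is the lowered second degree of B major (diatonic 2 would be C#). This is the Neapolitan sixth — a major triad on the lowered second degree, here in its customary first inversion.
With E in the bass the chord is in first inversion, so the figured bass is 6.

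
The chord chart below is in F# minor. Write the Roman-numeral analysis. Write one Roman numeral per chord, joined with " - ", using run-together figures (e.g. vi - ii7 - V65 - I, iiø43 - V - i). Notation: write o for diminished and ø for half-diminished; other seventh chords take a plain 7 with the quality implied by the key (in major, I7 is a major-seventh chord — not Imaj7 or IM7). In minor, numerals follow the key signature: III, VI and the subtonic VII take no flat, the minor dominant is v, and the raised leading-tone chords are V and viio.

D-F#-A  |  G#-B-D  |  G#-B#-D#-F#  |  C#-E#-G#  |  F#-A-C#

D-F#-A: root D is the submediant; major triad there is VI.
G#-B-D has root G#, degree 2 in F# minor, so iio.
G#-B#-D#-F# is the secondary dominant of V (dominant seventh chord on G#): V7/V.
C#-E#-G#: root C# is the dominant; major triad there is V.
F#-A-C#: minor triad on F# = scale degree 1 → i.

VI - iio - V7/V - V - i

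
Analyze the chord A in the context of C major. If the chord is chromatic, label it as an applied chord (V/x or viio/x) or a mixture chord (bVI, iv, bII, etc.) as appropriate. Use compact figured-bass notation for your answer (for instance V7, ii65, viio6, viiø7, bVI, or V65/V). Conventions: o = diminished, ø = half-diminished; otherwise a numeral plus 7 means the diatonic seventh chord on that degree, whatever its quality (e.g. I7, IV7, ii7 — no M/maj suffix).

The pitches A-C#-E form a major triad rooted on A.
A is not a diatonic chord root with this quality in C major, but it lies a perfect fifth above D (ii), so the chord functions as an applied dominant of ii.

V/ii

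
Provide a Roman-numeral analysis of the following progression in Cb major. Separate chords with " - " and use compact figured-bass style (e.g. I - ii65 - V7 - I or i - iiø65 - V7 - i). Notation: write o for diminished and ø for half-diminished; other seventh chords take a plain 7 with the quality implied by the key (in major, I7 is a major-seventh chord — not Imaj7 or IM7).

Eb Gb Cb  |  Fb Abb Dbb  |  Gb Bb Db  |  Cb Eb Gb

Eb-Gb-Cb has root Cb, degree 1 in Cb major, so I6.
Fb-Abb-Dbb: major triad on Dbb — chromatic; Dbb is the lowered second degree, so this is the Neapolitan sixth, bII6 (third, Fb, in the bass — hence the 6).
Gb-Bb-Db has root Gb, degree 5 in Cb major, so V.
Cb-Eb-Gb has root Cb, degree 1 in Cb major, so I.

I6 - bII6 - V - I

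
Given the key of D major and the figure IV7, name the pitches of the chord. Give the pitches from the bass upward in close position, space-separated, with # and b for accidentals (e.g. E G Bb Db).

G B D F#

In D major, the fourth degree is G, and the diatonic chord built there is a major seventh chord.
Stacking thirds from G gives G-B-D-F#.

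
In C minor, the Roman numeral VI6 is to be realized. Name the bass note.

C

VI in C minor has root Ab; the chord is Ab-C-Eb.
The figure 6 means first inversion — the third is in the bass.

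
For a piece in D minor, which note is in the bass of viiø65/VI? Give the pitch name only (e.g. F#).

C

The applied chord viiø65/VI is rooted on A: A-C-Eb-G.
The figure 65 means first inversion — the third is in the bass.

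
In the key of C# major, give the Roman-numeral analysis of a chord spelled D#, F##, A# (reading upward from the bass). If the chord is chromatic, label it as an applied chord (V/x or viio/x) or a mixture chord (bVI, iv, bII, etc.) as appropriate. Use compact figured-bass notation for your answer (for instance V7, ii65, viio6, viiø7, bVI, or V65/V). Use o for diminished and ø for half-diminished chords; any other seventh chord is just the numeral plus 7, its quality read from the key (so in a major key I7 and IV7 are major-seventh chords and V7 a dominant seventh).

V/V

Stacked in thirds the chord is D#-F##-A#: a major triad on D#.
D# is not a diatonic chord root with this quality in C# major, but it lies a perfect fifth above G# (V), so the chord functions as an applied dominant of V.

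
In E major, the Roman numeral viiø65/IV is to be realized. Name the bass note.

B

The applied chord viiø65/IV is rooted on G#: G#-B-D-F#.
The figure 65 means first inversion — the third is in the bass.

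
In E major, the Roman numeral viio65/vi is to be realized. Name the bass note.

The applied chord viio65/vi is rooted on B#: B#-D#-F#-A.
The figure 65 means first inversion — the third is in the bass.

D#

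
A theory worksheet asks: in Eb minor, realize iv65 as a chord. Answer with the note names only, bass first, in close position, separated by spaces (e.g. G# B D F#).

Cb Eb Gb Ab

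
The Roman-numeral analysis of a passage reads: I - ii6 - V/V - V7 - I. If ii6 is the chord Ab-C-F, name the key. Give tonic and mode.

Eb major

The chord Fm/Ab is a minor triad rooted on F; its label is ii6.
Counting down one scale step from F places the tonic on Eb; a minor triad on degree 2 is diatonic only in major.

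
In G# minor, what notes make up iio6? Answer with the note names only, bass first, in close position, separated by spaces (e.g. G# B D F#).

In G# minor, the supertonic is A#, and the diatonic chord built there is a diminished triad.
Stacking thirds from A# gives A#-C#-E.
The figured bass 6 indicates first inversion, placing the third (C#) in the bass: C#-E-A#.

C# E A#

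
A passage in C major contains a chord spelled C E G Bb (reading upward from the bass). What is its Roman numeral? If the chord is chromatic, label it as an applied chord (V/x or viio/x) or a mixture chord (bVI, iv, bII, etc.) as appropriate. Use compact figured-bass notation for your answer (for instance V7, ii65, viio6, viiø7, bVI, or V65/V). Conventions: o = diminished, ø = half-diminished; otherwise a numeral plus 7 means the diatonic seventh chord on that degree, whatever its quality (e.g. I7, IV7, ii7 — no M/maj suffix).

The pitches C-E-G-Bb form a dominant seventh chord rooted on C.
C is not a diatonic chord root with this quality in C major, but it lies a perfect fifth above F (IV), so the chord functions as an applied dominant of IV.

V7/IV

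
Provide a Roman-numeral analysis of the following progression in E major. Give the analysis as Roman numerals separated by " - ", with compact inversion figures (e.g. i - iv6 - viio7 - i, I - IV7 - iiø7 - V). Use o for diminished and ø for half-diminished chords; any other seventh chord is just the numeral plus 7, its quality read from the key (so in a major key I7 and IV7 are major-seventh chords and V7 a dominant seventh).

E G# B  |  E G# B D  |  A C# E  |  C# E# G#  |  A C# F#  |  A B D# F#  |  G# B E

I - V7/IV - IV - V/ii - ii6 - V42 - I6

E-G#-B: root E is the tonic; major triad there is I.
E-G#-B-D: a dominant seventh chord on E, the applied dominant of IV → V7/IV.
A-C#-E has root A, degree 4 in E major, so IV.
C#-E#-G#: a major triad on C#, the applied dominant of ii → V/ii.
A-C#-F# has root F#, degree 2 in E major, so ii6.
A-B-D#-F#: dominant seventh chord on B = scale degree 5 → V42.
G#-B-E: root E is the tonic; major triad there is I6.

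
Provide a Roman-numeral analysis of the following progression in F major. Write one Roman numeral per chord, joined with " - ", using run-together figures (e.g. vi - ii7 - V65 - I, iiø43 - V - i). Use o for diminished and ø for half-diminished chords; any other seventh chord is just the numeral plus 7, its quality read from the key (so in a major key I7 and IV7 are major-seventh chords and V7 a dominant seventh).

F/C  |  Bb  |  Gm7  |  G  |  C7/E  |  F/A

F/C: root F is the tonic; major triad there is I64.
Bb: major triad on Bb = scale degree 4 → IV.
Gm7 has root G, degree 2 in F major, so ii7.
G: chromatic; G is V of V, so V/V.
C7/E: root C is the dominant; dominant seventh chord there is V65.
F/A: root F is the tonic; major triad there is I6.

I64 - IV - ii7 - V/V - V65 - I6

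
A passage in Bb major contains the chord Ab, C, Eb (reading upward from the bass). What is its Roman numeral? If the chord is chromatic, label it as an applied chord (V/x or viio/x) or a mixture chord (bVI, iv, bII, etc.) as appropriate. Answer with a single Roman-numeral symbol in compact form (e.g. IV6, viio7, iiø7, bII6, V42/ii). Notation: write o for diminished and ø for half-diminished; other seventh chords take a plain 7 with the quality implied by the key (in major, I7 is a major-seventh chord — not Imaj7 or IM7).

The pitches Ab-C-Eb form a major triad rooted on Ab.
Ab is the lowered seventh degree of Bb major (diatonic 7 would be A). This is a major triad on the lowered seventh degree (the subtonic), borrowed from the parallel minor.

bVII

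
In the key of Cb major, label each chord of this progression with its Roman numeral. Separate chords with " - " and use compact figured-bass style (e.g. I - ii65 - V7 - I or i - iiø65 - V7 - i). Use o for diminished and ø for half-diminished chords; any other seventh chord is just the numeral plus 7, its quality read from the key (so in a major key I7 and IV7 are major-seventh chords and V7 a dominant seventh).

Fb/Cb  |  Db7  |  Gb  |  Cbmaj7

IV64 - V7/V - V - I7

Fb/Cb: root Fb is the subdominant; major triad there is IV64.
Db7: chromatic; Db is V of V, so V7/V.
Gb: root Gb is the dominant; major triad there is V.
Cbmaj7 has root Cb, degree 1 in Cb major, so I7.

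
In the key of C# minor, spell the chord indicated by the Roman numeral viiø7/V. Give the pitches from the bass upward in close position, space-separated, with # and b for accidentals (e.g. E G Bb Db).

F## A# C# E#

viiø7/V is a secondary leading-tone chord. The target V is G# in C# minor; the applied chord is rooted a semitone below, on F##.
Building a half-diminished seventh chord on F## gives F##-A#-C#-E#.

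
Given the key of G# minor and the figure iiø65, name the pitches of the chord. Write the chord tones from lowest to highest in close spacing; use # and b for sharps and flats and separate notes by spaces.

The numeral's case and figure indicate a half-diminished seventh chord. In G# minor its root, the second degree, is A#.
That chord is spelled A#-C#-E-G#.
The figured bass 65 indicates first inversion, placing the third (C#) in the bass: C#-E-G#-A#.

C# E G# A#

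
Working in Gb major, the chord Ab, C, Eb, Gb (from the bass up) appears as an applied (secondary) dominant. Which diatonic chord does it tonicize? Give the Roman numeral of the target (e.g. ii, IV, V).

V

The chord is a dominant seventh chord on Ab.
A dominant resolves down a perfect fifth: Ab → Db. In Gb major, Db is scale degree 5, i.e. V.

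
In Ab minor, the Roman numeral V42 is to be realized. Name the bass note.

Db

V in Ab minor has root Eb; the chord is Eb-G-Bb-Db.
The figure 42 means third inversion — the seventh is in the bass.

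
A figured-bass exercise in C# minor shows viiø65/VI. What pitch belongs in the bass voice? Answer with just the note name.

B

The applied chord viiø65/VI is rooted on G#: G#-B-D-F#.
The figure 65 means first inversion — the third is in the bass.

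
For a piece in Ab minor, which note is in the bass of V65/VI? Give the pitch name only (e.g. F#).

The applied chord V65/VI is rooted on Cb: Cb-Eb-Gb-Bbb.
The figure 65 means first inversion — the third is in the bass.

Eb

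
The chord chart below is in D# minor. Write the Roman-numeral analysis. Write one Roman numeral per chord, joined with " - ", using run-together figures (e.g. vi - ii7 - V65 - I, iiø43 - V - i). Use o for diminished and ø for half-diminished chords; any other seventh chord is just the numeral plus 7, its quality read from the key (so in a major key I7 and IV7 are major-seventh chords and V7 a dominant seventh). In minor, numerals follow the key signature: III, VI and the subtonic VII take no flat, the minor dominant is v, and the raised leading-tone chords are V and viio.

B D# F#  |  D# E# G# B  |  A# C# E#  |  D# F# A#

B-D#-F#: major triad on B = scale degree 6 → VI.
D#-E#-G#-B has root E#, degree 2 in D# minor, so iiø42.
A#-C#-E#: root A# is the dominant; minor triad there is v.
D#-F#-A# has root D#, degree 1 in D# minor, so i.

VI - iiø42 - v - i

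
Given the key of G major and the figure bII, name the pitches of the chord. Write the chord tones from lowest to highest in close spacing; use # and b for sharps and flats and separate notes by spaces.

Ab C Eb

bII is the Neapolitan chord — a major triad on the lowered second degree. In G major that root is Ab.
So the chord is Ab-C-Eb, a major triad.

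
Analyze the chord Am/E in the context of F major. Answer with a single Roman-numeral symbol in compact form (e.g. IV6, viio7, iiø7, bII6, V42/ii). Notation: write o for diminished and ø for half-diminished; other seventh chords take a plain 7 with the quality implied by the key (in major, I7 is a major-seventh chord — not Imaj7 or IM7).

iii64

Stacked in thirds the chord is A-C-E: a minor triad on A.
In F major, A is the mediant; the diatonic minor triad there is iii.
With E in the bass the chord is in second inversion, so the figured bass is 64.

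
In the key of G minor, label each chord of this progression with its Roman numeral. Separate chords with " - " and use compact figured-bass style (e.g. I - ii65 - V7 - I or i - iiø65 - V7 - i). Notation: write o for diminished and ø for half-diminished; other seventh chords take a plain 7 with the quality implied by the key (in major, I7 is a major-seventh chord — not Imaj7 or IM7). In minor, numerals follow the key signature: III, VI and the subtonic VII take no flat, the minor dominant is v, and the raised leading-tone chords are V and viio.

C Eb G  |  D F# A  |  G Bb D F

C-Eb-G has root C, degree 4 in G minor, so iv.
D-F#-A has root D, degree 5 in G minor, so V.
G-Bb-D-F: minor seventh chord on G = scale degree 1 → i7.

iv - V - i7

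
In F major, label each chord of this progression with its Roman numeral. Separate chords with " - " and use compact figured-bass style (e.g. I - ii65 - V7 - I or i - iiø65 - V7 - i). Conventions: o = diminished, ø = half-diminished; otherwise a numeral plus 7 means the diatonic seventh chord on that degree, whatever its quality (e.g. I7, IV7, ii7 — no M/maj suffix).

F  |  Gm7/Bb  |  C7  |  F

I - ii65 - V7 - I

F: major triad on F = scale degree 1 → I.
Gm7/Bb has root G, degree 2 in F major, so ii65.
C7: root C is the dominant; dominant seventh chord there is V7.
F: major triad on F = scale degree 1 → I.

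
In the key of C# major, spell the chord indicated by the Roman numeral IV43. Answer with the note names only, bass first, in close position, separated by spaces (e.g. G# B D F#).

The numeral's case and figure indicate a major seventh chord. In C# major its root, the fourth degree, is F#.
That chord is spelled F#-A#-C#-E#.
With the 43 figure the chord is in second inversion; from the bass C# upward in close position it reads C#-E#-F#-A#.

C# E# F# A#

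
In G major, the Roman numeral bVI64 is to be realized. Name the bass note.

Bb

bVI in G major has root Eb; the chord is Eb-G-Bb.
The figure 64 means second inversion — the fifth is in the bass.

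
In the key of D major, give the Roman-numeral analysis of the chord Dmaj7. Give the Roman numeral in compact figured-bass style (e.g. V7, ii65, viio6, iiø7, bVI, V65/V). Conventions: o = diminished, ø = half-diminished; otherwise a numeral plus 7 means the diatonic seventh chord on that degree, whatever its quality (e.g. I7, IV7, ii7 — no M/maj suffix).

I7

The pitches D-F#-A-C# form a major seventh chord rooted on D.
In D major, D is the tonic; the diatonic major seventh chord there is I7.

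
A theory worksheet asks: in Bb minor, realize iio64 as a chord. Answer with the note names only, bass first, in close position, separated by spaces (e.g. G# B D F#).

Gb C Eb

In Bb minor, scale degree 2 is C, and the diatonic chord built there is a diminished triad.
Stacking thirds from C gives C-Eb-Gb.
With the 64 figure the chord is in second inversion; from the bass Gb upward in close position it reads Gb-C-Eb.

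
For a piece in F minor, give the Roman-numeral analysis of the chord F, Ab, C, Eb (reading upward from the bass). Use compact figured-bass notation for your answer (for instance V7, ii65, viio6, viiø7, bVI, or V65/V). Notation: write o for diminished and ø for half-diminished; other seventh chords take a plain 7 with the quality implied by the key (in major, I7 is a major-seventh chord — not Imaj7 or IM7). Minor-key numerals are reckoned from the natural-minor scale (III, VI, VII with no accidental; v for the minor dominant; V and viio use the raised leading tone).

Stacked in thirds the chord is F-Ab-C-Eb: a minor seventh chord on F.
F is scale degree 1 in F minor, and a minor seventh chord on that degree is written i7.

i7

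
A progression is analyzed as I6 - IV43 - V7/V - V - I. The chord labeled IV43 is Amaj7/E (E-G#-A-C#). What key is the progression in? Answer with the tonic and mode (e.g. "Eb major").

E major

The anchor chord is a major seventh chord on A, labeled IV43.
Counting down 3 scale steps from A places the tonic on E; a major seventh chord on degree 4 is diatonic only in major.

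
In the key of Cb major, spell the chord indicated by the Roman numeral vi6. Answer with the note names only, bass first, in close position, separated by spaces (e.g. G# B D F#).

Cb Eb Ab

In Cb major, the sixth degree is Ab, and the diatonic chord built there is a minor triad.
Stacking thirds from Ab gives Ab-Cb-Eb.
The figured bass 6 indicates first inversion, placing the third (Cb) in the bass: Cb-Eb-Ab.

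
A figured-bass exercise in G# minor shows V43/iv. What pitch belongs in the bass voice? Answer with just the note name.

The applied chord V43/iv is rooted on G#: G#-B#-D#-F#.
The figure 43 means second inversion — the fifth is in the bass.

D#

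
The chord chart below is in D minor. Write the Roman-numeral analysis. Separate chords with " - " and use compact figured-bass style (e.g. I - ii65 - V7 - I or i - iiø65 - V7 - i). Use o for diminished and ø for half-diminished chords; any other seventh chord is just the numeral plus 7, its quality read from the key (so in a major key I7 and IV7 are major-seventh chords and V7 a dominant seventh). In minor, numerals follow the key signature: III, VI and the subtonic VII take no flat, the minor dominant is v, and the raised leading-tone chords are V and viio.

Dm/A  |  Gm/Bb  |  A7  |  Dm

i64 - iv6 - V7 - i

Dm/A has root D, degree 1 in D minor, so i64.
Gm/Bb: root G is the subdominant; minor triad there is iv6.
A7: dominant seventh chord on A = scale degree 5 → V7.
Dm: root D is the tonic; minor triad there is i.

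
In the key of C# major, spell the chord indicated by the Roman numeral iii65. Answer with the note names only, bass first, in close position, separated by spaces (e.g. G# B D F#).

The numeral's case and figure indicate a minor seventh chord. In C# major its root, the third degree, is E#.
That chord is spelled E#-G#-B#-D#.
The figured bass 65 indicates first inversion, placing the third (G#) in the bass: G#-B#-D#-E#.

G# B# D# E#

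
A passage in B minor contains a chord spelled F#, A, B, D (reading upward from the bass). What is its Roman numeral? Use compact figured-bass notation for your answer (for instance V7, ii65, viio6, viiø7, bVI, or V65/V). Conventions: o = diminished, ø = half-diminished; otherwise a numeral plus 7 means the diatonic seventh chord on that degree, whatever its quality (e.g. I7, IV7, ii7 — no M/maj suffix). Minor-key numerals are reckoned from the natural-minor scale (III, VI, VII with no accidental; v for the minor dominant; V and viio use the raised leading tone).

i43

The pitches B-D-F#-A form a minor seventh chord rooted on B.
In B minor, B is the tonic; the diatonic minor seventh chord there is i7.
With F# in the bass the chord is in second inversion, so the figured bass is 43.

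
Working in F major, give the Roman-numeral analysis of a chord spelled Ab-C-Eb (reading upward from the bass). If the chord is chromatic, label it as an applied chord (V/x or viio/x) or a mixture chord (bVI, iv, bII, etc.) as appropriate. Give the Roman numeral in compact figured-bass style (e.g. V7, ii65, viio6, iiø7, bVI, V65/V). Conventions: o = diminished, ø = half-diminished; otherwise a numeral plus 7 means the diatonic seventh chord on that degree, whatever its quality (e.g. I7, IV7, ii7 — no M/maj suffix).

bIII

The pitches Ab-C-Eb form a major triad rooted on Ab.
Ab is the lowered third degree of F major (diatonic 3 would be A). This is a major triad on the lowered third degree, borrowed from the parallel minor.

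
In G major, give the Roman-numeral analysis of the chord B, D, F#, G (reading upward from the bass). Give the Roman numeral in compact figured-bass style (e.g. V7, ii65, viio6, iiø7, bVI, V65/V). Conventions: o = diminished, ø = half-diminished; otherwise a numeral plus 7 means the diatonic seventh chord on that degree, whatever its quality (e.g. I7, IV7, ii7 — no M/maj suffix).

I65

Stacked in thirds the chord is G-B-D-F#: a major seventh chord on G.
G is scale degree 1 in G major, and a major seventh chord on that degree is written I7.
With B in the bass the chord is in first inversion, so the figured bass is 65.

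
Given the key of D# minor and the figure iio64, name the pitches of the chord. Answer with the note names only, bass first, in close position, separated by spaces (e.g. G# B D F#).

The numeral's case and figure indicate a diminished triad. In D# minor its root, the supertonic, is E#.
Stacking thirds from E# gives E#-G#-B.
The figured bass 64 indicates second inversion, placing the fifth (B) in the bass: B-E#-G#.

B E# G#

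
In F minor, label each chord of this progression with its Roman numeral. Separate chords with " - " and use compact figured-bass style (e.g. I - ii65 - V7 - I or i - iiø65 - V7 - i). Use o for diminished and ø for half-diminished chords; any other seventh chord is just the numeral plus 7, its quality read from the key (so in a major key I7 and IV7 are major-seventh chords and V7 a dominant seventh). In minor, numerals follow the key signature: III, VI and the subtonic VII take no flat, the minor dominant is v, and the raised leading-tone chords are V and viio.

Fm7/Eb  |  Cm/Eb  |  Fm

i42 - v6 - i

Fm7/Eb: minor seventh chord on F = scale degree 1 → i42.
Cm/Eb: root C is the dominant; minor triad there is v6.
Fm has root F, degree 1 in F minor, so i.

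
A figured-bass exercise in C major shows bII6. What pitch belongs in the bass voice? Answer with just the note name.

F

bII in C major has root Db; the chord is Db-F-Ab.
The figure 6 means first inversion — the third is in the bass.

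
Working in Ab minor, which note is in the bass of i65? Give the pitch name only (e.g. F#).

Cb

i in Ab minor has root Ab; the chord is Ab-Cb-Eb-Gb.
The figure 65 means first inversion — the third is in the bass.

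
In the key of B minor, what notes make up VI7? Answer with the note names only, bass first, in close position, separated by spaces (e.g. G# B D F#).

In B minor, scale degree 6 is G, and the diatonic chord built there is a major seventh chord.
Stacking thirds from G gives G-B-D-F#.

G B D F#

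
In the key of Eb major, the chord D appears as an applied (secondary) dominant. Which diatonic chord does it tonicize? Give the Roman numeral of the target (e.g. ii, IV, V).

The chord is a major triad on D.
A dominant resolves down a perfect fifth: D → G. In Eb major, G is scale degree 3, i.e. iii.

iii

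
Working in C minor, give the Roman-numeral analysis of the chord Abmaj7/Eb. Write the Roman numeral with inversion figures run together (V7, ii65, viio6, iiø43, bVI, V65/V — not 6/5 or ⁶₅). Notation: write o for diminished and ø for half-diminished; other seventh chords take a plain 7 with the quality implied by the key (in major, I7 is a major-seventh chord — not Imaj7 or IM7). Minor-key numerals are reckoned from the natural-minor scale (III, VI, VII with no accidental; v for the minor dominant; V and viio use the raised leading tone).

VI43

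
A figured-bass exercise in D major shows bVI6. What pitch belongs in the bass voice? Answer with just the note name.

bVI in D major has root Bb; the chord is Bb-D-F.
The figure 6 means first inversion — the third is in the bass.

D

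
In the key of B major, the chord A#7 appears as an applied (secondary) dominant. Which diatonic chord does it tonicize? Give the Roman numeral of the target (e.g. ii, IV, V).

iii

The chord is a dominant seventh chord on A#.
A dominant resolves down a perfect fifth: A# → D#. In B major, D# is scale degree 3, i.e. iii.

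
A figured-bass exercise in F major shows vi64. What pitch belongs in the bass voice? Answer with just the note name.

vi in F major has root D; the chord is D-F-A.
The figure 64 means second inversion — the fifth is in the bass.

A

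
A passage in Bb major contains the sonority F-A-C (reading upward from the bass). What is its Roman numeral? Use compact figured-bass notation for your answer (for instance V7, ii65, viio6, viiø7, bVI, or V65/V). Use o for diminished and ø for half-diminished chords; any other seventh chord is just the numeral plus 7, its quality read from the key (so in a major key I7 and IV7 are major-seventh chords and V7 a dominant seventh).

V

The pitches F-A-C form a major triad rooted on F.
F is scale degree 5 in Bb major, and a major triad on that degree is written V.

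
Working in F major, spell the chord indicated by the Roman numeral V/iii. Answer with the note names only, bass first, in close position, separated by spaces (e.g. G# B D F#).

E G# B

V/iii is a secondary dominant — the dominant triad of iii. iii in F major is A, so the applied chord's root is E, a perfect fifth above.
Building a major triad on E gives E-G#-B.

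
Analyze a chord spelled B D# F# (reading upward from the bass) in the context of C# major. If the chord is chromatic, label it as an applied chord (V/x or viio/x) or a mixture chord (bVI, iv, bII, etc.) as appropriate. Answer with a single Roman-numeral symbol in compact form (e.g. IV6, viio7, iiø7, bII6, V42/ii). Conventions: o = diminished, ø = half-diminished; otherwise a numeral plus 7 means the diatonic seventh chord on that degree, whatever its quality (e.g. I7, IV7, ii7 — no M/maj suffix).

bVII

The pitches B-D#-F# form a major triad rooted on B.
B is the lowered seventh degree of C# major (diatonic 7 would be B#). This is a major triad on the lowered seventh degree (the subtonic), borrowed from the parallel minor.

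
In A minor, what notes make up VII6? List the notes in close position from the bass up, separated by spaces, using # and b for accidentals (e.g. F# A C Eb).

The numeral's case and figure indicate a major triad. In A minor its root, scale degree 7, is G.
That chord is spelled G-B-D.
The figured bass 6 indicates first inversion, placing the third (B) in the bass: B-D-G.

B D G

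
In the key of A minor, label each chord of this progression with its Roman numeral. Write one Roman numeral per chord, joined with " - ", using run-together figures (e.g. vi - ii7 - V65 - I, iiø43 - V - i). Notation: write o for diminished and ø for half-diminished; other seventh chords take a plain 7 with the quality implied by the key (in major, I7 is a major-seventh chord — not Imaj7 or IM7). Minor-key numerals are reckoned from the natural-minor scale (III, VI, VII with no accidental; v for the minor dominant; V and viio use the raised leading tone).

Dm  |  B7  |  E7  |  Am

Dm: minor triad on D = scale degree 4 → iv.
B7: a dominant seventh chord on B, the applied dominant of V → V7/V.
E7: dominant seventh chord on E = scale degree 5 → V7.
Am: root A is the tonic; minor triad there is i.

iv - V7/V - V7 - i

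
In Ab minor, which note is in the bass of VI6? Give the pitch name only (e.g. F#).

VI in Ab minor has root Fb; the chord is Fb-Ab-Cb.
The figure 6 means first inversion — the third is in the bass.

Ab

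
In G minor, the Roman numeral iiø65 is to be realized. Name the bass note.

C

iiø in G minor has root A; the chord is A-C-Eb-G.
The figure 65 means first inversion — the third is in the bass.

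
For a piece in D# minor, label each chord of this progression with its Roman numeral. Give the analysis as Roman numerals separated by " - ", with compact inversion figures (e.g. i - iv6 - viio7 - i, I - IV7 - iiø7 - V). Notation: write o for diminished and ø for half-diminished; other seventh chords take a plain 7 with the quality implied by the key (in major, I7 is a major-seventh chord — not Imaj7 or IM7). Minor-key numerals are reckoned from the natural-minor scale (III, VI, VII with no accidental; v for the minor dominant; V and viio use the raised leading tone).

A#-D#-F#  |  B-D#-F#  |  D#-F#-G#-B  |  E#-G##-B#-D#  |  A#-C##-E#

A#-D#-F#: minor triad on D# = scale degree 1 → i64.
B-D#-F#: root B is the submediant; major triad there is VI.
D#-F#-G#-B: root G# is the subdominant; minor seventh chord there is iv43.
E#-G##-B#-D#: a dominant seventh chord on E#, the applied dominant of V → V7/V.
A#-C##-E# has root A#, degree 5 in D# minor, so V.

i64 - VI - iv43 - V7/V - V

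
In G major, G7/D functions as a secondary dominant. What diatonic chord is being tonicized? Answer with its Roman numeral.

IV

The chord is a dominant seventh chord on G.
A dominant resolves down a perfect fifth: G → C. In G major, C is scale degree 4, i.e. IV.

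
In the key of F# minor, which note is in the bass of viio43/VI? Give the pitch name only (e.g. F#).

G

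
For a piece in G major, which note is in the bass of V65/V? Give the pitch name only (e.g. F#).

C#

The applied chord V65/V is rooted on A: A-C#-E-G.
The figure 65 means first inversion — the third is in the bass.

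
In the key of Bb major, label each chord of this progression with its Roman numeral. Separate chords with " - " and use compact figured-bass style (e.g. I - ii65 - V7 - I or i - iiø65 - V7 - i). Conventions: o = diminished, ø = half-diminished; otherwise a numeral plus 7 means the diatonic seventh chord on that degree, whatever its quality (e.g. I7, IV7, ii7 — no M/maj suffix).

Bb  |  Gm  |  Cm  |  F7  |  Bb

I - vi - ii - V7 - I

Bb: major triad on Bb = scale degree 1 → I.
Gm has root G, degree 6 in Bb major, so vi.
Cm: minor triad on C = scale degree 2 → ii.
F7: dominant seventh chord on F = scale degree 5 → V7.
Bb has root Bb, degree 1 in Bb major, so I.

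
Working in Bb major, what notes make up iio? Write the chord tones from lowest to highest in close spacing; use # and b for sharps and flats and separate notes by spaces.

C Eb Gb

iio is the diminished supertonic triad, borrowed from the parallel minor. In Bb major that root is C.
So the chord is C-Eb-Gb, a diminished triad.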